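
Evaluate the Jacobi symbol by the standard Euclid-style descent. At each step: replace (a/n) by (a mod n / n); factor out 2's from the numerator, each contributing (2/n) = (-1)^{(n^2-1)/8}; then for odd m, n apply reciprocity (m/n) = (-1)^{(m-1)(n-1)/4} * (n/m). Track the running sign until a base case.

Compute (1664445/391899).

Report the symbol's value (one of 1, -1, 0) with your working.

0

(1664445/391899) = (96849/391899)   [reduce mod 391899]
reciprocity: (96849/391899) = +1·(391899/96849) since 96849 mod 4 = 1, 391899 mod 4 = 3; sign now +1
(391899/96849) = (4503/96849)   [reduce mod 96849]
reciprocity: (4503/96849) = +1·(96849/4503) since 4503 mod 4 = 3, 96849 mod 4 = 1; sign now +1
(96849/4503) = (2286/4503)   [reduce mod 4503]
2286 = 2^1·1143; (2/4503) = +1 since 4503 mod 8 = 7, so (2286/4503) = (+1)^1·(1143/4503); sign now +1
reciprocity: (1143/4503) = -1·(4503/1143) since 1143 mod 4 = 3, 4503 mod 4 = 3; sign now -1
(4503/1143) = (1074/1143)   [reduce mod 1143]
1074 = 2^1·537; (2/1143) = +1 since 1143 mod 8 = 7, so (1074/1143) = (+1)^1·(537/1143); sign now -1
reciprocity: (537/1143) = +1·(1143/537) since 537 mod 4 = 1, 1143 mod 4 = 3; sign now -1
(1143/537) = (69/537)   [reduce mod 537]
reciprocity: (69/537) = +1·(537/69) since 69 mod 4 = 1, 537 mod 4 = 1; sign now -1
(537/69) = (54/69)   [reduce mod 69]
54 = 2^1·27; (2/69) = -1 since 69 mod 8 = 5, so (54/69) = (-1)^1·(27/69); sign now +1
reciprocity: (27/69) = +1·(69/27) since 27 mod 4 = 3, 69 mod 4 = 1; sign now +1
(69/27) = (15/27)   [reduce mod 27]
reciprocity: (15/27) = -1·(27/15) since 15 mod 4 = 3, 27 mod 4 = 3; sign now -1
(27/15) = (12/15)   [reduce mod 15]
12 = 2^2·3; (2/15) = +1 since 15 mod 8 = 7, so (12/15) = (+1)^2·(3/15); sign now -1
reciprocity: (3/15) = -1·(15/3) since 3 mod 4 = 3, 15 mod 4 = 3; sign now +1
(15/3) = (0/3)   [reduce mod 3]
(0/3) = 0   [gcd(a, n) > 1]; final value = 0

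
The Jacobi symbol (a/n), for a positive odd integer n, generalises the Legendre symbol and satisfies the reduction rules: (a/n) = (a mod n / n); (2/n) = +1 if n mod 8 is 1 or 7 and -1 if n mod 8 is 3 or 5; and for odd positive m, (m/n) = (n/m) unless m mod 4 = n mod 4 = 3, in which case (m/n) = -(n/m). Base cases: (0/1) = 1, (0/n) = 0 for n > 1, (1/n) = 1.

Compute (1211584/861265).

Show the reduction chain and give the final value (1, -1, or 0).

1

(1211584/861265) = (350319/861265)   [reduce mod 861265]
reciprocity: (350319/861265) = +1·(861265/350319) since 350319 mod 4 = 3, 861265 mod 4 = 1; sign now +1
(861265/350319) = (160627/350319)   [reduce mod 350319]
reciprocity: (160627/350319) = -1·(350319/160627) since 160627 mod 4 = 3, 350319 mod 4 = 3; sign now -1
(350319/160627) = (29065/160627)   [reduce mod 160627]
reciprocity: (29065/160627) = +1·(160627/29065) since 29065 mod 4 = 1, 160627 mod 4 = 3; sign now -1
(160627/29065) = (15302/29065)   [reduce mod 29065]
15302 = 2^1·7651; (2/29065) = +1 since 29065 mod 8 = 1, so (15302/29065) = (+1)^1·(7651/29065); sign now -1
reciprocity: (7651/29065) = +1·(29065/7651) since 7651 mod 4 = 3, 29065 mod 4 = 1; sign now -1
(29065/7651) = (6112/7651)   [reduce mod 7651]
6112 = 2^5·191; (2/7651) = -1 since 7651 mod 8 = 3, so (6112/7651) = (-1)^5·(191/7651); sign now +1
reciprocity: (191/7651) = -1·(7651/191) since 191 mod 4 = 3, 7651 mod 4 = 3; sign now -1
(7651/191) = (11/191)   [reduce mod 191]
reciprocity: (11/191) = -1·(191/11) since 11 mod 4 = 3, 191 mod 4 = 3; sign now +1
(191/11) = (4/11)   [reduce mod 11]
4 = 2^2·1; (2/11) = -1 since 11 mod 8 = 3, so (4/11) = (-1)^2·(1/11); sign now +1
(1/11) = 1; final value = sign = +1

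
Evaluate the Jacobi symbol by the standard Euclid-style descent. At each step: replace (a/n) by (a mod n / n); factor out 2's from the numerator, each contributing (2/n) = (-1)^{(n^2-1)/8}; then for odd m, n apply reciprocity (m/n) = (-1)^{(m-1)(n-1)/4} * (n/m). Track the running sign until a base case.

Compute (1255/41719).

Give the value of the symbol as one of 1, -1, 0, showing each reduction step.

reciprocity: (1255/41719) = -1·(41719/1255) since 1255 mod 4 = 3, 41719 mod 4 = 3; sign now -1
(41719/1255) = (304/1255)   [reduce mod 1255]
304 = 2^4·19; (2/1255) = +1 since 1255 mod 8 = 7, so (304/1255) = (+1)^4·(19/1255); sign now -1
reciprocity: (19/1255) = -1·(1255/19) since 19 mod 4 = 3, 1255 mod 4 = 3; sign now +1
(1255/19) = (1/19)   [reduce mod 19]
(1/19) = 1; final value = sign = +1

1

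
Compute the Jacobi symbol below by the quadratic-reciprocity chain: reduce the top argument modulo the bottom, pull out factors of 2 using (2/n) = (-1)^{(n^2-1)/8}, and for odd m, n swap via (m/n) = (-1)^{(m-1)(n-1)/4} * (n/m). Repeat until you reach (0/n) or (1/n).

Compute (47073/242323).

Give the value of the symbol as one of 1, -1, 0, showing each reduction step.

reciprocity: (47073/242323) = +1·(242323/47073) since 47073 mod 4 = 1, 242323 mod 4 = 3; sign now +1
(242323/47073) = (6958/47073)   [reduce mod 47073]
6958 = 2^1·3479; (2/47073) = +1 since 47073 mod 8 = 1, so (6958/47073) = (+1)^1·(3479/47073); sign now +1
reciprocity: (3479/47073) = +1·(47073/3479) since 3479 mod 4 = 3, 47073 mod 4 = 1; sign now +1
(47073/3479) = (1846/3479)   [reduce mod 3479]
1846 = 2^1·923; (2/3479) = +1 since 3479 mod 8 = 7, so (1846/3479) = (+1)^1·(923/3479); sign now +1
reciprocity: (923/3479) = -1·(3479/923) since 923 mod 4 = 3, 3479 mod 4 = 3; sign now -1
(3479/923) = (710/923)   [reduce mod 923]
710 = 2^1·355; (2/923) = -1 since 923 mod 8 = 3, so (710/923) = (-1)^1·(355/923); sign now +1
reciprocity: (355/923) = -1·(923/355) since 355 mod 4 = 3, 923 mod 4 = 3; sign now -1
(923/355) = (213/355)   [reduce mod 355]
reciprocity: (213/355) = +1·(355/213) since 213 mod 4 = 1, 355 mod 4 = 3; sign now -1
(355/213) = (142/213)   [reduce mod 213]
142 = 2^1·71; (2/213) = -1 since 213 mod 8 = 5, so (142/213) = (-1)^1·(71/213); sign now +1
reciprocity: (71/213) = +1·(213/71) since 71 mod 4 = 3, 213 mod 4 = 1; sign now +1
(213/71) = (0/71)   [reduce mod 71]
(0/71) = 0   [gcd(a, n) > 1]; final value = 0

0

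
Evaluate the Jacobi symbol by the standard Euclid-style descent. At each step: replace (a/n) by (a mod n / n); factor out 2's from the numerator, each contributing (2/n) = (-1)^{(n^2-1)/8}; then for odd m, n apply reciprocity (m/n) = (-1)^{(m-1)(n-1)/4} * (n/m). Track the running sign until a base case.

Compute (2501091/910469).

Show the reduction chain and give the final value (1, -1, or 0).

(2501091/910469) = (680153/910469)   [reduce mod 910469]
reciprocity: (680153/910469) = +1·(910469/680153) since 680153 mod 4 = 1, 910469 mod 4 = 1; sign now +1
(910469/680153) = (230316/680153)   [reduce mod 680153]
230316 = 2^2·57579; (2/680153) = +1 since 680153 mod 8 = 1, so (230316/680153) = (+1)^2·(57579/680153); sign now +1
reciprocity: (57579/680153) = +1·(680153/57579) since 57579 mod 4 = 3, 680153 mod 4 = 1; sign now +1
(680153/57579) = (46784/57579)   [reduce mod 57579]
46784 = 2^6·731; (2/57579) = -1 since 57579 mod 8 = 3, so (46784/57579) = (-1)^6·(731/57579); sign now +1
reciprocity: (731/57579) = -1·(57579/731) since 731 mod 4 = 3, 57579 mod 4 = 3; sign now -1
(57579/731) = (561/731)   [reduce mod 731]
reciprocity: (561/731) = +1·(731/561) since 561 mod 4 = 1, 731 mod 4 = 3; sign now -1
(731/561) = (170/561)   [reduce mod 561]
170 = 2^1·85; (2/561) = +1 since 561 mod 8 = 1, so (170/561) = (+1)^1·(85/561); sign now -1
reciprocity: (85/561) = +1·(561/85) since 85 mod 4 = 1, 561 mod 4 = 1; sign now -1
(561/85) = (51/85)   [reduce mod 85]
reciprocity: (51/85) = +1·(85/51) since 51 mod 4 = 3, 85 mod 4 = 1; sign now -1
(85/51) = (34/51)   [reduce mod 51]
34 = 2^1·17; (2/51) = -1 since 51 mod 8 = 3, so (34/51) = (-1)^1·(17/51); sign now +1
reciprocity: (17/51) = +1·(51/17) since 17 mod 4 = 1, 51 mod 4 = 3; sign now +1
(51/17) = (0/17)   [reduce mod 17]
(0/17) = 0   [gcd(a, n) > 1]; final value = 0

0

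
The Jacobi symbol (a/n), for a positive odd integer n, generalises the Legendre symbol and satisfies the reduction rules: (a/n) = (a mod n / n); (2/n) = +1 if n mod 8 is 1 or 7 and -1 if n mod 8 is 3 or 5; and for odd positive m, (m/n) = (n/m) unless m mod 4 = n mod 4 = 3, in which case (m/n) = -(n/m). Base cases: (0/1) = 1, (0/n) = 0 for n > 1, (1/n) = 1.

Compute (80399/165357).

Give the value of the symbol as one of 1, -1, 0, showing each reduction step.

flip (80399/165357) -> (165357/80399): both odd, 80399 mod 4 = 3, 165357 mod 4 = 1, so the flip contributes +1; sign now +1
(165357/80399): 165357 mod 80399 = 4559, so (165357/80399) = (4559/80399)
flip (4559/80399) -> (80399/4559): both odd, 4559 mod 4 = 3, 80399 mod 4 = 3, so the flip contributes -1; sign now -1
(80399/4559): 80399 mod 4559 = 2896, so (80399/4559) = (2896/4559)
factor out 2^4: 2896 = 2^4·181; with 4559 mod 8 = 7, (2/4559) = +1; sign now -1; continue with (181/4559)
flip (181/4559) -> (4559/181): both odd, 181 mod 4 = 1, 4559 mod 4 = 3, so the flip contributes +1; sign now -1
(4559/181): 4559 mod 181 = 34, so (4559/181) = (34/181)
factor out 2^1: 34 = 2^1·17; with 181 mod 8 = 5, (2/181) = -1; sign now +1; continue with (17/181)
flip (17/181) -> (181/17): both odd, 17 mod 4 = 1, 181 mod 4 = 1, so the flip contributes +1; sign now +1
(181/17): 181 mod 17 = 11, so (181/17) = (11/17)
flip (11/17) -> (17/11): both odd, 11 mod 4 = 3, 17 mod 4 = 1, so the flip contributes +1; sign now +1
(17/11): 17 mod 11 = 6, so (17/11) = (6/11)
factor out 2^1: 6 = 2^1·3; with 11 mod 8 = 3, (2/11) = -1; sign now -1; continue with (3/11)
flip (3/11) -> (11/3): both odd, 3 mod 4 = 3, 11 mod 4 = 3, so the flip contributes -1; sign now +1
(11/3): 11 mod 3 = 2, so (11/3) = (2/3)
factor out 2^1: 2 = 2^1·1; with 3 mod 8 = 3, (2/3) = -1; sign now -1; continue with (1/3)
reached (1/3) = 1, so the symbol is -1

-1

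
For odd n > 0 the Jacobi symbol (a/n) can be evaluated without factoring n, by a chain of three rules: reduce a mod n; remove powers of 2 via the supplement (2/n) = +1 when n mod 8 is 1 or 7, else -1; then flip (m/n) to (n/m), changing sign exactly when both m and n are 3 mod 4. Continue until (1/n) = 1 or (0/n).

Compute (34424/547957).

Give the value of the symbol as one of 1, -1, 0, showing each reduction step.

-1

factor out 2^3: 34424 = 2^3·4303; with 547957 mod 8 = 5, (2/547957) = -1; sign now -1; continue with (4303/547957)
flip (4303/547957) -> (547957/4303): both odd, 4303 mod 4 = 3, 547957 mod 4 = 1, so the flip contributes +1; sign now -1
(547957/4303): 547957 mod 4303 = 1476, so (547957/4303) = (1476/4303)
factor out 2^2: 1476 = 2^2·369; with 4303 mod 8 = 7, (2/4303) = +1; sign now -1; continue with (369/4303)
flip (369/4303) -> (4303/369): both odd, 369 mod 4 = 1, 4303 mod 4 = 3, so the flip contributes +1; sign now -1
(4303/369): 4303 mod 369 = 244, so (4303/369) = (244/369)
factor out 2^2: 244 = 2^2·61; with 369 mod 8 = 1, (2/369) = +1; sign now -1; continue with (61/369)
flip (61/369) -> (369/61): both odd, 61 mod 4 = 1, 369 mod 4 = 1, so the flip contributes +1; sign now -1
(369/61): 369 mod 61 = 3, so (369/61) = (3/61)
flip (3/61) -> (61/3): both odd, 3 mod 4 = 3, 61 mod 4 = 1, so the flip contributes +1; sign now -1
(61/3): 61 mod 3 = 1, so (61/3) = (1/3)
reached (1/3) = 1, so the symbol is -1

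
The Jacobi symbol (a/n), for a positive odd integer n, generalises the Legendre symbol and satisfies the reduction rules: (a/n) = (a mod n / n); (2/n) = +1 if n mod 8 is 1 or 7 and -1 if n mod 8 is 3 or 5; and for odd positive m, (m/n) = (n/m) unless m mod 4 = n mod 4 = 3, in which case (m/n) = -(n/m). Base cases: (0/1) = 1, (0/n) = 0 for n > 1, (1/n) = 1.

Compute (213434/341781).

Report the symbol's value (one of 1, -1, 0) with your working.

213434 = 2^1·106717; (2/341781) = -1 since 341781 mod 8 = 5, so (213434/341781) = (-1)^1·(106717/341781); sign now -1
reciprocity: (106717/341781) = +1·(341781/106717) since 106717 mod 4 = 1, 341781 mod 4 = 1; sign now -1
(341781/106717) = (21630/106717)   [reduce mod 106717]
21630 = 2^1·10815; (2/106717) = -1 since 106717 mod 8 = 5, so (21630/106717) = (-1)^1·(10815/106717); sign now +1
reciprocity: (10815/106717) = +1·(106717/10815) since 10815 mod 4 = 3, 106717 mod 4 = 1; sign now +1
(106717/10815) = (9382/10815)   [reduce mod 10815]
9382 = 2^1·4691; (2/10815) = +1 since 10815 mod 8 = 7, so (9382/10815) = (+1)^1·(4691/10815); sign now +1
reciprocity: (4691/10815) = -1·(10815/4691) since 4691 mod 4 = 3, 10815 mod 4 = 3; sign now -1
(10815/4691) = (1433/4691)   [reduce mod 4691]
reciprocity: (1433/4691) = +1·(4691/1433) since 1433 mod 4 = 1, 4691 mod 4 = 3; sign now -1
(4691/1433) = (392/1433)   [reduce mod 1433]
392 = 2^3·49; (2/1433) = +1 since 1433 mod 8 = 1, so (392/1433) = (+1)^3·(49/1433); sign now -1
reciprocity: (49/1433) = +1·(1433/49) since 49 mod 4 = 1, 1433 mod 4 = 1; sign now -1
(1433/49) = (12/49)   [reduce mod 49]
12 = 2^2·3; (2/49) = +1 since 49 mod 8 = 1, so (12/49) = (+1)^2·(3/49); sign now -1
reciprocity: (3/49) = +1·(49/3) since 3 mod 4 = 3, 49 mod 4 = 1; sign now -1
(49/3) = (1/3)   [reduce mod 3]
(1/3) = 1; final value = sign = -1

-1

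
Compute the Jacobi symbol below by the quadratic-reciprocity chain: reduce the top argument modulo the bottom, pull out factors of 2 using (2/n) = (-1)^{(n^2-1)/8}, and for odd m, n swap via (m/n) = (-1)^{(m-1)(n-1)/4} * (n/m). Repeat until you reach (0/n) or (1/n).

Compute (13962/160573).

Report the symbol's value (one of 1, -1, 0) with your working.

13962 = 2^1·6981; (2/160573) = -1 since 160573 mod 8 = 5, so (13962/160573) = (-1)^1·(6981/160573); sign now -1
reciprocity: (6981/160573) = +1·(160573/6981) since 6981 mod 4 = 1, 160573 mod 4 = 1; sign now -1
(160573/6981) = (10/6981)   [reduce mod 6981]
10 = 2^1·5; (2/6981) = -1 since 6981 mod 8 = 5, so (10/6981) = (-1)^1·(5/6981); sign now +1
reciprocity: (5/6981) = +1·(6981/5) since 5 mod 4 = 1, 6981 mod 4 = 1; sign now +1
(6981/5) = (1/5)   [reduce mod 5]
(1/5) = 1; final value = sign = +1

1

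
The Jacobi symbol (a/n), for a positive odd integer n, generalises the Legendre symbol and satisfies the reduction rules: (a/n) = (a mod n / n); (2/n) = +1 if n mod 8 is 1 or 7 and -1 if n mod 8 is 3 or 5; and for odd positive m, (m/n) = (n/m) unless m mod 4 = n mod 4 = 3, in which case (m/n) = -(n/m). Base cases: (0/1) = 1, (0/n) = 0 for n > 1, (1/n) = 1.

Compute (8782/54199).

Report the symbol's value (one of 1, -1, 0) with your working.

-1

8782 = 2^1·4391; (2/54199) = +1 since 54199 mod 8 = 7, so (8782/54199) = (+1)^1·(4391/54199); sign now +1
reciprocity: (4391/54199) = -1·(54199/4391) since 4391 mod 4 = 3, 54199 mod 4 = 3; sign now -1
(54199/4391) = (1507/4391)   [reduce mod 4391]
reciprocity: (1507/4391) = -1·(4391/1507) since 1507 mod 4 = 3, 4391 mod 4 = 3; sign now +1
(4391/1507) = (1377/1507)   [reduce mod 1507]
reciprocity: (1377/1507) = +1·(1507/1377) since 1377 mod 4 = 1, 1507 mod 4 = 3; sign now +1
(1507/1377) = (130/1377)   [reduce mod 1377]
130 = 2^1·65; (2/1377) = +1 since 1377 mod 8 = 1, so (130/1377) = (+1)^1·(65/1377); sign now +1
reciprocity: (65/1377) = +1·(1377/65) since 65 mod 4 = 1, 1377 mod 4 = 1; sign now +1
(1377/65) = (12/65)   [reduce mod 65]
12 = 2^2·3; (2/65) = +1 since 65 mod 8 = 1, so (12/65) = (+1)^2·(3/65); sign now +1
reciprocity: (3/65) = +1·(65/3) since 3 mod 4 = 3, 65 mod 4 = 1; sign now +1
(65/3) = (2/3)   [reduce mod 3]
2 = 2^1·1; (2/3) = -1 since 3 mod 8 = 3, so (2/3) = (-1)^1·(1/3); sign now -1
(1/3) = 1; final value = sign = -1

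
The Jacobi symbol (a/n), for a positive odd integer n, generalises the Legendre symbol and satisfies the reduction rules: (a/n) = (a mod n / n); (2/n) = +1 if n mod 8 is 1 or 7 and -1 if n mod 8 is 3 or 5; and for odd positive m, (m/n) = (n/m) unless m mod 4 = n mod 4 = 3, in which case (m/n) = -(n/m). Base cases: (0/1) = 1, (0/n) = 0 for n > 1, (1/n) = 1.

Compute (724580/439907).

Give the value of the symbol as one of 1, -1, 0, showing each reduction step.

1

(724580/439907): 724580 mod 439907 = 284673, so (724580/439907) = (284673/439907)
flip (284673/439907) -> (439907/284673): both odd, 284673 mod 4 = 1, 439907 mod 4 = 3, so the flip contributes +1; sign now +1
(439907/284673): 439907 mod 284673 = 155234, so (439907/284673) = (155234/284673)
factor out 2^1: 155234 = 2^1·77617; with 284673 mod 8 = 1, (2/284673) = +1; sign now +1; continue with (77617/284673)
flip (77617/284673) -> (284673/77617): both odd, 77617 mod 4 = 1, 284673 mod 4 = 1, so the flip contributes +1; sign now +1
(284673/77617): 284673 mod 77617 = 51822, so (284673/77617) = (51822/77617)
factor out 2^1: 51822 = 2^1·25911; with 77617 mod 8 = 1, (2/77617) = +1; sign now +1; continue with (25911/77617)
flip (25911/77617) -> (77617/25911): both odd, 25911 mod 4 = 3, 77617 mod 4 = 1, so the flip contributes +1; sign now +1
(77617/25911): 77617 mod 25911 = 25795, so (77617/25911) = (25795/25911)
flip (25795/25911) -> (25911/25795): both odd, 25795 mod 4 = 3, 25911 mod 4 = 3, so the flip contributes -1; sign now -1
(25911/25795): 25911 mod 25795 = 116, so (25911/25795) = (116/25795)
factor out 2^2: 116 = 2^2·29; with 25795 mod 8 = 3, (2/25795) = -1; sign now -1; continue with (29/25795)
flip (29/25795) -> (25795/29): both odd, 29 mod 4 = 1, 25795 mod 4 = 3, so the flip contributes +1; sign now -1
(25795/29): 25795 mod 29 = 14, so (25795/29) = (14/29)
factor out 2^1: 14 = 2^1·7; with 29 mod 8 = 5, (2/29) = -1; sign now +1; continue with (7/29)
flip (7/29) -> (29/7): both odd, 7 mod 4 = 3, 29 mod 4 = 1, so the flip contributes +1; sign now +1
(29/7): 29 mod 7 = 1, so (29/7) = (1/7)
reached (1/7) = 1, so the symbol is +1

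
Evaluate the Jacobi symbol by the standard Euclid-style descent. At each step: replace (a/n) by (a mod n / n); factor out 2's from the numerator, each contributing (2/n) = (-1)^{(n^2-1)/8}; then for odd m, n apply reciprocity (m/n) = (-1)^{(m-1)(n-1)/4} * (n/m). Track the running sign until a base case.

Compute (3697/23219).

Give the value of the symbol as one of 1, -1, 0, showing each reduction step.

-1

reciprocity: (3697/23219) = +1·(23219/3697) since 3697 mod 4 = 1, 23219 mod 4 = 3; sign now +1
(23219/3697) = (1037/3697)   [reduce mod 3697]
reciprocity: (1037/3697) = +1·(3697/1037) since 1037 mod 4 = 1, 3697 mod 4 = 1; sign now +1
(3697/1037) = (586/1037)   [reduce mod 1037]
586 = 2^1·293; (2/1037) = -1 since 1037 mod 8 = 5, so (586/1037) = (-1)^1·(293/1037); sign now -1
reciprocity: (293/1037) = +1·(1037/293) since 293 mod 4 = 1, 1037 mod 4 = 1; sign now -1
(1037/293) = (158/293)   [reduce mod 293]
158 = 2^1·79; (2/293) = -1 since 293 mod 8 = 5, so (158/293) = (-1)^1·(79/293); sign now +1
reciprocity: (79/293) = +1·(293/79) since 79 mod 4 = 3, 293 mod 4 = 1; sign now +1
(293/79) = (56/79)   [reduce mod 79]
56 = 2^3·7; (2/79) = +1 since 79 mod 8 = 7, so (56/79) = (+1)^3·(7/79); sign now +1
reciprocity: (7/79) = -1·(79/7) since 7 mod 4 = 3, 79 mod 4 = 3; sign now -1
(79/7) = (2/7)   [reduce mod 7]
2 = 2^1·1; (2/7) = +1 since 7 mod 8 = 7, so (2/7) = (+1)^1·(1/7); sign now -1
(1/7) = 1; final value = sign = -1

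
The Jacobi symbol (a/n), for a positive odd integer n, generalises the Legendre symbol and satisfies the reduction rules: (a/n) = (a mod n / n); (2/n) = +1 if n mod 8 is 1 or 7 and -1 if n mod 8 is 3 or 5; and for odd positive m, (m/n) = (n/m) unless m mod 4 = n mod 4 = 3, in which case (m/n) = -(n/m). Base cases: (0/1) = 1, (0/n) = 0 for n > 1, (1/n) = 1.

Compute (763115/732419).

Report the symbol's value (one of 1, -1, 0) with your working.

(763115/732419): 763115 mod 732419 = 30696, so (763115/732419) = (30696/732419)
factor out 2^3: 30696 = 2^3·3837; with 732419 mod 8 = 3, (2/732419) = -1; sign now -1; continue with (3837/732419)
flip (3837/732419) -> (732419/3837): both odd, 3837 mod 4 = 1, 732419 mod 4 = 3, so the flip contributes +1; sign now -1
(732419/3837): 732419 mod 3837 = 3389, so (732419/3837) = (3389/3837)
flip (3389/3837) -> (3837/3389): both odd, 3389 mod 4 = 1, 3837 mod 4 = 1, so the flip contributes +1; sign now -1
(3837/3389): 3837 mod 3389 = 448, so (3837/3389) = (448/3389)
factor out 2^6: 448 = 2^6·7; with 3389 mod 8 = 5, (2/3389) = -1; sign now -1; continue with (7/3389)
flip (7/3389) -> (3389/7): both odd, 7 mod 4 = 3, 3389 mod 4 = 1, so the flip contributes +1; sign now -1
(3389/7): 3389 mod 7 = 1, so (3389/7) = (1/7)
reached (1/7) = 1, so the symbol is -1

-1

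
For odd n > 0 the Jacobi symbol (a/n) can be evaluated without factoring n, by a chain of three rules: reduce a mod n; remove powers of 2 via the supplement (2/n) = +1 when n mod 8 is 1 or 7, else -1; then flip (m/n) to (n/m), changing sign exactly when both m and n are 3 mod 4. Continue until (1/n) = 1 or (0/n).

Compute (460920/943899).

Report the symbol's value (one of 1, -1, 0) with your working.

460920 = 2^3·57615; (2/943899) = -1 since 943899 mod 8 = 3, so (460920/943899) = (-1)^3·(57615/943899); sign now -1
reciprocity: (57615/943899) = -1·(943899/57615) since 57615 mod 4 = 3, 943899 mod 4 = 3; sign now +1
(943899/57615) = (22059/57615)   [reduce mod 57615]
reciprocity: (22059/57615) = -1·(57615/22059) since 22059 mod 4 = 3, 57615 mod 4 = 3; sign now -1
(57615/22059) = (13497/22059)   [reduce mod 22059]
reciprocity: (13497/22059) = +1·(22059/13497) since 13497 mod 4 = 1, 22059 mod 4 = 3; sign now -1
(22059/13497) = (8562/13497)   [reduce mod 13497]
8562 = 2^1·4281; (2/13497) = +1 since 13497 mod 8 = 1, so (8562/13497) = (+1)^1·(4281/13497); sign now -1
reciprocity: (4281/13497) = +1·(13497/4281) since 4281 mod 4 = 1, 13497 mod 4 = 1; sign now -1
(13497/4281) = (654/4281)   [reduce mod 4281]
654 = 2^1·327; (2/4281) = +1 since 4281 mod 8 = 1, so (654/4281) = (+1)^1·(327/4281); sign now -1
reciprocity: (327/4281) = +1·(4281/327) since 327 mod 4 = 3, 4281 mod 4 = 1; sign now -1
(4281/327) = (30/327)   [reduce mod 327]
30 = 2^1·15; (2/327) = +1 since 327 mod 8 = 7, so (30/327) = (+1)^1·(15/327); sign now -1
reciprocity: (15/327) = -1·(327/15) since 15 mod 4 = 3, 327 mod 4 = 3; sign now +1
(327/15) = (12/15)   [reduce mod 15]
12 = 2^2·3; (2/15) = +1 since 15 mod 8 = 7, so (12/15) = (+1)^2·(3/15); sign now +1
reciprocity: (3/15) = -1·(15/3) since 3 mod 4 = 3, 15 mod 4 = 3; sign now -1
(15/3) = (0/3)   [reduce mod 3]
(0/3) = 0   [gcd(a, n) > 1]; final value = 0

0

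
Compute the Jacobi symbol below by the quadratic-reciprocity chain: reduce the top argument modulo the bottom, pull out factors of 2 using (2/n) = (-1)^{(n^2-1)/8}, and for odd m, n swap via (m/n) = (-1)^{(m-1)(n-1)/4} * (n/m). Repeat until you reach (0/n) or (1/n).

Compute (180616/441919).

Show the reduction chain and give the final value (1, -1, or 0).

factor out 2^3: 180616 = 2^3·22577; with 441919 mod 8 = 7, (2/441919) = +1; sign now +1; continue with (22577/441919)
flip (22577/441919) -> (441919/22577): both odd, 22577 mod 4 = 1, 441919 mod 4 = 3, so the flip contributes +1; sign now +1
(441919/22577): 441919 mod 22577 = 12956, so (441919/22577) = (12956/22577)
factor out 2^2: 12956 = 2^2·3239; with 22577 mod 8 = 1, (2/22577) = +1; sign now +1; continue with (3239/22577)
flip (3239/22577) -> (22577/3239): both odd, 3239 mod 4 = 3, 22577 mod 4 = 1, so the flip contributes +1; sign now +1
(22577/3239): 22577 mod 3239 = 3143, so (22577/3239) = (3143/3239)
flip (3143/3239) -> (3239/3143): both odd, 3143 mod 4 = 3, 3239 mod 4 = 3, so the flip contributes -1; sign now -1
(3239/3143): 3239 mod 3143 = 96, so (3239/3143) = (96/3143)
factor out 2^5: 96 = 2^5·3; with 3143 mod 8 = 7, (2/3143) = +1; sign now -1; continue with (3/3143)
flip (3/3143) -> (3143/3): both odd, 3 mod 4 = 3, 3143 mod 4 = 3, so the flip contributes -1; sign now +1
(3143/3): 3143 mod 3 = 2, so (3143/3) = (2/3)
factor out 2^1: 2 = 2^1·1; with 3 mod 8 = 3, (2/3) = -1; sign now -1; continue with (1/3)
reached (1/3) = 1, so the symbol is -1

-1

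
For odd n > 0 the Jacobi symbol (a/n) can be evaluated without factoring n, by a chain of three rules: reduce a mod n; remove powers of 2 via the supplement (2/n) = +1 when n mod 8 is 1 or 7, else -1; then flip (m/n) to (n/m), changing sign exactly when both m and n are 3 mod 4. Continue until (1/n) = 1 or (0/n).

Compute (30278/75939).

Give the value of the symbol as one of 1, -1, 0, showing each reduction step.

factor out 2^1: 30278 = 2^1·15139; with 75939 mod 8 = 3, (2/75939) = -1; sign now -1; continue with (15139/75939)
flip (15139/75939) -> (75939/15139): both odd, 15139 mod 4 = 3, 75939 mod 4 = 3, so the flip contributes -1; sign now +1
(75939/15139): 75939 mod 15139 = 244, so (75939/15139) = (244/15139)
factor out 2^2: 244 = 2^2·61; with 15139 mod 8 = 3, (2/15139) = -1; sign now +1; continue with (61/15139)
flip (61/15139) -> (15139/61): both odd, 61 mod 4 = 1, 15139 mod 4 = 3, so the flip contributes +1; sign now +1
(15139/61): 15139 mod 61 = 11, so (15139/61) = (11/61)
flip (11/61) -> (61/11): both odd, 11 mod 4 = 3, 61 mod 4 = 1, so the flip contributes +1; sign now +1
(61/11): 61 mod 11 = 6, so (61/11) = (6/11)
factor out 2^1: 6 = 2^1·3; with 11 mod 8 = 3, (2/11) = -1; sign now -1; continue with (3/11)
flip (3/11) -> (11/3): both odd, 3 mod 4 = 3, 11 mod 4 = 3, so the flip contributes -1; sign now +1
(11/3): 11 mod 3 = 2, so (11/3) = (2/3)
factor out 2^1: 2 = 2^1·1; with 3 mod 8 = 3, (2/3) = -1; sign now -1; continue with (1/3)
reached (1/3) = 1, so the symbol is -1

-1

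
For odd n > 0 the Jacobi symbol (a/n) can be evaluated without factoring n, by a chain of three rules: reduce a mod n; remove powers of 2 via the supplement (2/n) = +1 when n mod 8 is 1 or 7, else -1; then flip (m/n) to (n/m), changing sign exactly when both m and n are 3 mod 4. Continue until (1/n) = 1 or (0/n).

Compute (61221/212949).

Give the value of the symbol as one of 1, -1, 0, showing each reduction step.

flip (61221/212949) -> (212949/61221): both odd, 61221 mod 4 = 1, 212949 mod 4 = 1, so the flip contributes +1; sign now +1
(212949/61221): 212949 mod 61221 = 29286, so (212949/61221) = (29286/61221)
factor out 2^1: 29286 = 2^1·14643; with 61221 mod 8 = 5, (2/61221) = -1; sign now -1; continue with (14643/61221)
flip (14643/61221) -> (61221/14643): both odd, 14643 mod 4 = 3, 61221 mod 4 = 1, so the flip contributes +1; sign now -1
(61221/14643): 61221 mod 14643 = 2649, so (61221/14643) = (2649/14643)
flip (2649/14643) -> (14643/2649): both odd, 2649 mod 4 = 1, 14643 mod 4 = 3, so the flip contributes +1; sign now -1
(14643/2649): 14643 mod 2649 = 1398, so (14643/2649) = (1398/2649)
factor out 2^1: 1398 = 2^1·699; with 2649 mod 8 = 1, (2/2649) = +1; sign now -1; continue with (699/2649)
flip (699/2649) -> (2649/699): both odd, 699 mod 4 = 3, 2649 mod 4 = 1, so the flip contributes +1; sign now -1
(2649/699): 2649 mod 699 = 552, so (2649/699) = (552/699)
factor out 2^3: 552 = 2^3·69; with 699 mod 8 = 3, (2/699) = -1; sign now +1; continue with (69/699)
flip (69/699) -> (699/69): both odd, 69 mod 4 = 1, 699 mod 4 = 3, so the flip contributes +1; sign now +1
(699/69): 699 mod 69 = 9, so (699/69) = (9/69)
flip (9/69) -> (69/9): both odd, 9 mod 4 = 1, 69 mod 4 = 1, so the flip contributes +1; sign now +1
(69/9): 69 mod 9 = 6, so (69/9) = (6/9)
factor out 2^1: 6 = 2^1·3; with 9 mod 8 = 1, (2/9) = +1; sign now +1; continue with (3/9)
flip (3/9) -> (9/3): both odd, 3 mod 4 = 3, 9 mod 4 = 1, so the flip contributes +1; sign now +1
(9/3): 9 mod 3 = 0, so (9/3) = (0/3)
reached (0/3); gcd(a, n) > 1, so (0/3) = 0 and the symbol is 0

0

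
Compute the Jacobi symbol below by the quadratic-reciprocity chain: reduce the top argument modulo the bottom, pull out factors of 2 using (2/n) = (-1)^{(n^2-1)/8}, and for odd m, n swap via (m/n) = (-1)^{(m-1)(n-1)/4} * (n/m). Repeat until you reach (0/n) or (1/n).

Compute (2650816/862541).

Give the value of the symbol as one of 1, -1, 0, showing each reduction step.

(2650816/862541) = (63193/862541)   [reduce mod 862541]
reciprocity: (63193/862541) = +1·(862541/63193) since 63193 mod 4 = 1, 862541 mod 4 = 1; sign now +1
(862541/63193) = (41032/63193)   [reduce mod 63193]
41032 = 2^3·5129; (2/63193) = +1 since 63193 mod 8 = 1, so (41032/63193) = (+1)^3·(5129/63193); sign now +1
reciprocity: (5129/63193) = +1·(63193/5129) since 5129 mod 4 = 1, 63193 mod 4 = 1; sign now +1
(63193/5129) = (1645/5129)   [reduce mod 5129]
reciprocity: (1645/5129) = +1·(5129/1645) since 1645 mod 4 = 1, 5129 mod 4 = 1; sign now +1
(5129/1645) = (194/1645)   [reduce mod 1645]
194 = 2^1·97; (2/1645) = -1 since 1645 mod 8 = 5, so (194/1645) = (-1)^1·(97/1645); sign now -1
reciprocity: (97/1645) = +1·(1645/97) since 97 mod 4 = 1, 1645 mod 4 = 1; sign now -1
(1645/97) = (93/97)   [reduce mod 97]
reciprocity: (93/97) = +1·(97/93) since 93 mod 4 = 1, 97 mod 4 = 1; sign now -1
(97/93) = (4/93)   [reduce mod 93]
4 = 2^2·1; (2/93) = -1 since 93 mod 8 = 5, so (4/93) = (-1)^2·(1/93); sign now -1
(1/93) = 1; final value = sign = -1

-1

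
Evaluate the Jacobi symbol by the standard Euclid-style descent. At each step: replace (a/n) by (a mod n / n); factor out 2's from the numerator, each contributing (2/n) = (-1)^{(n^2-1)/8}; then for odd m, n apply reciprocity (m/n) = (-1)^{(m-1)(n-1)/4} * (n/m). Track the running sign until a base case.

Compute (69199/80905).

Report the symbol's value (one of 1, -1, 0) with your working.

-1

reciprocity: (69199/80905) = +1·(80905/69199) since 69199 mod 4 = 3, 80905 mod 4 = 1; sign now +1
(80905/69199) = (11706/69199)   [reduce mod 69199]
11706 = 2^1·5853; (2/69199) = +1 since 69199 mod 8 = 7, so (11706/69199) = (+1)^1·(5853/69199); sign now +1
reciprocity: (5853/69199) = +1·(69199/5853) since 5853 mod 4 = 1, 69199 mod 4 = 3; sign now +1
(69199/5853) = (4816/5853)   [reduce mod 5853]
4816 = 2^4·301; (2/5853) = -1 since 5853 mod 8 = 5, so (4816/5853) = (-1)^4·(301/5853); sign now +1
reciprocity: (301/5853) = +1·(5853/301) since 301 mod 4 = 1, 5853 mod 4 = 1; sign now +1
(5853/301) = (134/301)   [reduce mod 301]
134 = 2^1·67; (2/301) = -1 since 301 mod 8 = 5, so (134/301) = (-1)^1·(67/301); sign now -1
reciprocity: (67/301) = +1·(301/67) since 67 mod 4 = 3, 301 mod 4 = 1; sign now -1
(301/67) = (33/67)   [reduce mod 67]
reciprocity: (33/67) = +1·(67/33) since 33 mod 4 = 1, 67 mod 4 = 3; sign now -1
(67/33) = (1/33)   [reduce mod 33]
(1/33) = 1; final value = sign = -1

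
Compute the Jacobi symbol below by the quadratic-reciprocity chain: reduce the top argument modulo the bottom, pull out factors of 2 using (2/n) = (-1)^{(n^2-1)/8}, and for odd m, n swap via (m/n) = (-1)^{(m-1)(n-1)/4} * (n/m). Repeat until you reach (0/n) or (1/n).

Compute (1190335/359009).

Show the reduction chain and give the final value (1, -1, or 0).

(1190335/359009) = (113308/359009)   [reduce mod 359009]
113308 = 2^2·28327; (2/359009) = +1 since 359009 mod 8 = 1, so (113308/359009) = (+1)^2·(28327/359009); sign now +1
reciprocity: (28327/359009) = +1·(359009/28327) since 28327 mod 4 = 3, 359009 mod 4 = 1; sign now +1
(359009/28327) = (19085/28327)   [reduce mod 28327]
reciprocity: (19085/28327) = +1·(28327/19085) since 19085 mod 4 = 1, 28327 mod 4 = 3; sign now +1
(28327/19085) = (9242/19085)   [reduce mod 19085]
9242 = 2^1·4621; (2/19085) = -1 since 19085 mod 8 = 5, so (9242/19085) = (-1)^1·(4621/19085); sign now -1
reciprocity: (4621/19085) = +1·(19085/4621) since 4621 mod 4 = 1, 19085 mod 4 = 1; sign now -1
(19085/4621) = (601/4621)   [reduce mod 4621]
reciprocity: (601/4621) = +1·(4621/601) since 601 mod 4 = 1, 4621 mod 4 = 1; sign now -1
(4621/601) = (414/601)   [reduce mod 601]
414 = 2^1·207; (2/601) = +1 since 601 mod 8 = 1, so (414/601) = (+1)^1·(207/601); sign now -1
reciprocity: (207/601) = +1·(601/207) since 207 mod 4 = 3, 601 mod 4 = 1; sign now -1
(601/207) = (187/207)   [reduce mod 207]
reciprocity: (187/207) = -1·(207/187) since 187 mod 4 = 3, 207 mod 4 = 3; sign now +1
(207/187) = (20/187)   [reduce mod 187]
20 = 2^2·5; (2/187) = -1 since 187 mod 8 = 3, so (20/187) = (-1)^2·(5/187); sign now +1
reciprocity: (5/187) = +1·(187/5) since 5 mod 4 = 1, 187 mod 4 = 3; sign now +1
(187/5) = (2/5)   [reduce mod 5]
2 = 2^1·1; (2/5) = -1 since 5 mod 8 = 5, so (2/5) = (-1)^1·(1/5); sign now -1
(1/5) = 1; final value = sign = -1

-1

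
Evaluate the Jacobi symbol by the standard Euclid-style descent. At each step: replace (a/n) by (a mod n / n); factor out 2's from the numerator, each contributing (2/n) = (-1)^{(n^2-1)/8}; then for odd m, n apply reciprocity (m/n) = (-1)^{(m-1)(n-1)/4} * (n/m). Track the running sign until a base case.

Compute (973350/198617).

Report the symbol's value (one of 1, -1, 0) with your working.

(973350/198617) = (178882/198617)   [reduce mod 198617]
178882 = 2^1·89441; (2/198617) = +1 since 198617 mod 8 = 1, so (178882/198617) = (+1)^1·(89441/198617); sign now +1
reciprocity: (89441/198617) = +1·(198617/89441) since 89441 mod 4 = 1, 198617 mod 4 = 1; sign now +1
(198617/89441) = (19735/89441)   [reduce mod 89441]
reciprocity: (19735/89441) = +1·(89441/19735) since 19735 mod 4 = 3, 89441 mod 4 = 1; sign now +1
(89441/19735) = (10501/19735)   [reduce mod 19735]
reciprocity: (10501/19735) = +1·(19735/10501) since 10501 mod 4 = 1, 19735 mod 4 = 3; sign now +1
(19735/10501) = (9234/10501)   [reduce mod 10501]
9234 = 2^1·4617; (2/10501) = -1 since 10501 mod 8 = 5, so (9234/10501) = (-1)^1·(4617/10501); sign now -1
reciprocity: (4617/10501) = +1·(10501/4617) since 4617 mod 4 = 1, 10501 mod 4 = 1; sign now -1
(10501/4617) = (1267/4617)   [reduce mod 4617]
reciprocity: (1267/4617) = +1·(4617/1267) since 1267 mod 4 = 3, 4617 mod 4 = 1; sign now -1
(4617/1267) = (816/1267)   [reduce mod 1267]
816 = 2^4·51; (2/1267) = -1 since 1267 mod 8 = 3, so (816/1267) = (-1)^4·(51/1267); sign now -1
reciprocity: (51/1267) = -1·(1267/51) since 51 mod 4 = 3, 1267 mod 4 = 3; sign now +1
(1267/51) = (43/51)   [reduce mod 51]
reciprocity: (43/51) = -1·(51/43) since 43 mod 4 = 3, 51 mod 4 = 3; sign now -1
(51/43) = (8/43)   [reduce mod 43]
8 = 2^3·1; (2/43) = -1 since 43 mod 8 = 3, so (8/43) = (-1)^3·(1/43); sign now +1
(1/43) = 1; final value = sign = +1

1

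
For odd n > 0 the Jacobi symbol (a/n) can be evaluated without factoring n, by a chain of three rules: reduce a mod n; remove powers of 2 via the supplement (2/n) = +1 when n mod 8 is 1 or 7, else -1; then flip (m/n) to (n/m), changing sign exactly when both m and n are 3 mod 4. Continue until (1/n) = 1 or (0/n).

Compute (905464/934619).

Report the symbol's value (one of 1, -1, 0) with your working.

factor out 2^3: 905464 = 2^3·113183; with 934619 mod 8 = 3, (2/934619) = -1; sign now -1; continue with (113183/934619)
flip (113183/934619) -> (934619/113183): both odd, 113183 mod 4 = 3, 934619 mod 4 = 3, so the flip contributes -1; sign now +1
(934619/113183): 934619 mod 113183 = 29155, so (934619/113183) = (29155/113183)
flip (29155/113183) -> (113183/29155): both odd, 29155 mod 4 = 3, 113183 mod 4 = 3, so the flip contributes -1; sign now -1
(113183/29155): 113183 mod 29155 = 25718, so (113183/29155) = (25718/29155)
factor out 2^1: 25718 = 2^1·12859; with 29155 mod 8 = 3, (2/29155) = -1; sign now +1; continue with (12859/29155)
flip (12859/29155) -> (29155/12859): both odd, 12859 mod 4 = 3, 29155 mod 4 = 3, so the flip contributes -1; sign now -1
(29155/12859): 29155 mod 12859 = 3437, so (29155/12859) = (3437/12859)
flip (3437/12859) -> (12859/3437): both odd, 3437 mod 4 = 1, 12859 mod 4 = 3, so the flip contributes +1; sign now -1
(12859/3437): 12859 mod 3437 = 2548, so (12859/3437) = (2548/3437)
factor out 2^2: 2548 = 2^2·637; with 3437 mod 8 = 5, (2/3437) = -1; sign now -1; continue with (637/3437)
flip (637/3437) -> (3437/637): both odd, 637 mod 4 = 1, 3437 mod 4 = 1, so the flip contributes +1; sign now -1
(3437/637): 3437 mod 637 = 252, so (3437/637) = (252/637)
factor out 2^2: 252 = 2^2·63; with 637 mod 8 = 5, (2/637) = -1; sign now -1; continue with (63/637)
flip (63/637) -> (637/63): both odd, 63 mod 4 = 3, 637 mod 4 = 1, so the flip contributes +1; sign now -1
(637/63): 637 mod 63 = 7, so (637/63) = (7/63)
flip (7/63) -> (63/7): both odd, 7 mod 4 = 3, 63 mod 4 = 3, so the flip contributes -1; sign now +1
(63/7): 63 mod 7 = 0, so (63/7) = (0/7)
reached (0/7); gcd(a, n) > 1, so (0/7) = 0 and the symbol is 0

0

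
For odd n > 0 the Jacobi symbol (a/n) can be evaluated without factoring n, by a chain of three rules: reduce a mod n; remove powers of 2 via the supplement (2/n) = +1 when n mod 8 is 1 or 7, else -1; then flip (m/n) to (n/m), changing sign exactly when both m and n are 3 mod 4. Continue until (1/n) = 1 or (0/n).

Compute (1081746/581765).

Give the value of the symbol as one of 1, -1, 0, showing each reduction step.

-1

(1081746/581765): 1081746 mod 581765 = 499981, so (1081746/581765) = (499981/581765)
flip (499981/581765) -> (581765/499981): both odd, 499981 mod 4 = 1, 581765 mod 4 = 1, so the flip contributes +1; sign now +1
(581765/499981): 581765 mod 499981 = 81784, so (581765/499981) = (81784/499981)
factor out 2^3: 81784 = 2^3·10223; with 499981 mod 8 = 5, (2/499981) = -1; sign now -1; continue with (10223/499981)
flip (10223/499981) -> (499981/10223): both odd, 10223 mod 4 = 3, 499981 mod 4 = 1, so the flip contributes +1; sign now -1
(499981/10223): 499981 mod 10223 = 9277, so (499981/10223) = (9277/10223)
flip (9277/10223) -> (10223/9277): both odd, 9277 mod 4 = 1, 10223 mod 4 = 3, so the flip contributes +1; sign now -1
(10223/9277): 10223 mod 9277 = 946, so (10223/9277) = (946/9277)
factor out 2^1: 946 = 2^1·473; with 9277 mod 8 = 5, (2/9277) = -1; sign now +1; continue with (473/9277)
flip (473/9277) -> (9277/473): both odd, 473 mod 4 = 1, 9277 mod 4 = 1, so the flip contributes +1; sign now +1
(9277/473): 9277 mod 473 = 290, so (9277/473) = (290/473)
factor out 2^1: 290 = 2^1·145; with 473 mod 8 = 1, (2/473) = +1; sign now +1; continue with (145/473)
flip (145/473) -> (473/145): both odd, 145 mod 4 = 1, 473 mod 4 = 1, so the flip contributes +1; sign now +1
(473/145): 473 mod 145 = 38, so (473/145) = (38/145)
factor out 2^1: 38 = 2^1·19; with 145 mod 8 = 1, (2/145) = +1; sign now +1; continue with (19/145)
flip (19/145) -> (145/19): both odd, 19 mod 4 = 3, 145 mod 4 = 1, so the flip contributes +1; sign now +1
(145/19): 145 mod 19 = 12, so (145/19) = (12/19)
factor out 2^2: 12 = 2^2·3; with 19 mod 8 = 3, (2/19) = -1; sign now +1; continue with (3/19)
flip (3/19) -> (19/3): both odd, 3 mod 4 = 3, 19 mod 4 = 3, so the flip contributes -1; sign now -1
(19/3): 19 mod 3 = 1, so (19/3) = (1/3)
reached (1/3) = 1, so the symbol is -1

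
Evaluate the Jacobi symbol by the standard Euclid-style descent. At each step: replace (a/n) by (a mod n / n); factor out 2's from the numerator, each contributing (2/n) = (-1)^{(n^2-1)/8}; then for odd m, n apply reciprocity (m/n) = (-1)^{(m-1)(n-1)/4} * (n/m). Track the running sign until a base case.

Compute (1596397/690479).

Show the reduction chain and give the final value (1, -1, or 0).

(1596397/690479) = (215439/690479)   [reduce mod 690479]
reciprocity: (215439/690479) = -1·(690479/215439) since 215439 mod 4 = 3, 690479 mod 4 = 3; sign now -1
(690479/215439) = (44162/215439)   [reduce mod 215439]
44162 = 2^1·22081; (2/215439) = +1 since 215439 mod 8 = 7, so (44162/215439) = (+1)^1·(22081/215439); sign now -1
reciprocity: (22081/215439) = +1·(215439/22081) since 22081 mod 4 = 1, 215439 mod 4 = 3; sign now -1
(215439/22081) = (16710/22081)   [reduce mod 22081]
16710 = 2^1·8355; (2/22081) = +1 since 22081 mod 8 = 1, so (16710/22081) = (+1)^1·(8355/22081); sign now -1
reciprocity: (8355/22081) = +1·(22081/8355) since 8355 mod 4 = 3, 22081 mod 4 = 1; sign now -1
(22081/8355) = (5371/8355)   [reduce mod 8355]
reciprocity: (5371/8355) = -1·(8355/5371) since 5371 mod 4 = 3, 8355 mod 4 = 3; sign now +1
(8355/5371) = (2984/5371)   [reduce mod 5371]
2984 = 2^3·373; (2/5371) = -1 since 5371 mod 8 = 3, so (2984/5371) = (-1)^3·(373/5371); sign now -1
reciprocity: (373/5371) = +1·(5371/373) since 373 mod 4 = 1, 5371 mod 4 = 3; sign now -1
(5371/373) = (149/373)   [reduce mod 373]
reciprocity: (149/373) = +1·(373/149) since 149 mod 4 = 1, 373 mod 4 = 1; sign now -1
(373/149) = (75/149)   [reduce mod 149]
reciprocity: (75/149) = +1·(149/75) since 75 mod 4 = 3, 149 mod 4 = 1; sign now -1
(149/75) = (74/75)   [reduce mod 75]
74 = 2^1·37; (2/75) = -1 since 75 mod 8 = 3, so (74/75) = (-1)^1·(37/75); sign now +1
reciprocity: (37/75) = +1·(75/37) since 37 mod 4 = 1, 75 mod 4 = 3; sign now +1
(75/37) = (1/37)   [reduce mod 37]
(1/37) = 1; final value = sign = +1

1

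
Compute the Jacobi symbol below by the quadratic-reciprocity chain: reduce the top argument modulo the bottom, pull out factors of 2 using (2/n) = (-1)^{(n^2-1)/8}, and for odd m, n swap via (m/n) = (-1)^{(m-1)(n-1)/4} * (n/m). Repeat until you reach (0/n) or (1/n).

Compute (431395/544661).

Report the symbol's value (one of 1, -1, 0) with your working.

reciprocity: (431395/544661) = +1·(544661/431395) since 431395 mod 4 = 3, 544661 mod 4 = 1; sign now +1
(544661/431395) = (113266/431395)   [reduce mod 431395]
113266 = 2^1·56633; (2/431395) = -1 since 431395 mod 8 = 3, so (113266/431395) = (-1)^1·(56633/431395); sign now -1
reciprocity: (56633/431395) = +1·(431395/56633) since 56633 mod 4 = 1, 431395 mod 4 = 3; sign now -1
(431395/56633) = (34964/56633)   [reduce mod 56633]
34964 = 2^2·8741; (2/56633) = +1 since 56633 mod 8 = 1, so (34964/56633) = (+1)^2·(8741/56633); sign now -1
reciprocity: (8741/56633) = +1·(56633/8741) since 8741 mod 4 = 1, 56633 mod 4 = 1; sign now -1
(56633/8741) = (4187/8741)   [reduce mod 8741]
reciprocity: (4187/8741) = +1·(8741/4187) since 4187 mod 4 = 3, 8741 mod 4 = 1; sign now -1
(8741/4187) = (367/4187)   [reduce mod 4187]
reciprocity: (367/4187) = -1·(4187/367) since 367 mod 4 = 3, 4187 mod 4 = 3; sign now +1
(4187/367) = (150/367)   [reduce mod 367]
150 = 2^1·75; (2/367) = +1 since 367 mod 8 = 7, so (150/367) = (+1)^1·(75/367); sign now +1
reciprocity: (75/367) = -1·(367/75) since 75 mod 4 = 3, 367 mod 4 = 3; sign now -1
(367/75) = (67/75)   [reduce mod 75]
reciprocity: (67/75) = -1·(75/67) since 67 mod 4 = 3, 75 mod 4 = 3; sign now +1
(75/67) = (8/67)   [reduce mod 67]
8 = 2^3·1; (2/67) = -1 since 67 mod 8 = 3, so (8/67) = (-1)^3·(1/67); sign now -1
(1/67) = 1; final value = sign = -1

-1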